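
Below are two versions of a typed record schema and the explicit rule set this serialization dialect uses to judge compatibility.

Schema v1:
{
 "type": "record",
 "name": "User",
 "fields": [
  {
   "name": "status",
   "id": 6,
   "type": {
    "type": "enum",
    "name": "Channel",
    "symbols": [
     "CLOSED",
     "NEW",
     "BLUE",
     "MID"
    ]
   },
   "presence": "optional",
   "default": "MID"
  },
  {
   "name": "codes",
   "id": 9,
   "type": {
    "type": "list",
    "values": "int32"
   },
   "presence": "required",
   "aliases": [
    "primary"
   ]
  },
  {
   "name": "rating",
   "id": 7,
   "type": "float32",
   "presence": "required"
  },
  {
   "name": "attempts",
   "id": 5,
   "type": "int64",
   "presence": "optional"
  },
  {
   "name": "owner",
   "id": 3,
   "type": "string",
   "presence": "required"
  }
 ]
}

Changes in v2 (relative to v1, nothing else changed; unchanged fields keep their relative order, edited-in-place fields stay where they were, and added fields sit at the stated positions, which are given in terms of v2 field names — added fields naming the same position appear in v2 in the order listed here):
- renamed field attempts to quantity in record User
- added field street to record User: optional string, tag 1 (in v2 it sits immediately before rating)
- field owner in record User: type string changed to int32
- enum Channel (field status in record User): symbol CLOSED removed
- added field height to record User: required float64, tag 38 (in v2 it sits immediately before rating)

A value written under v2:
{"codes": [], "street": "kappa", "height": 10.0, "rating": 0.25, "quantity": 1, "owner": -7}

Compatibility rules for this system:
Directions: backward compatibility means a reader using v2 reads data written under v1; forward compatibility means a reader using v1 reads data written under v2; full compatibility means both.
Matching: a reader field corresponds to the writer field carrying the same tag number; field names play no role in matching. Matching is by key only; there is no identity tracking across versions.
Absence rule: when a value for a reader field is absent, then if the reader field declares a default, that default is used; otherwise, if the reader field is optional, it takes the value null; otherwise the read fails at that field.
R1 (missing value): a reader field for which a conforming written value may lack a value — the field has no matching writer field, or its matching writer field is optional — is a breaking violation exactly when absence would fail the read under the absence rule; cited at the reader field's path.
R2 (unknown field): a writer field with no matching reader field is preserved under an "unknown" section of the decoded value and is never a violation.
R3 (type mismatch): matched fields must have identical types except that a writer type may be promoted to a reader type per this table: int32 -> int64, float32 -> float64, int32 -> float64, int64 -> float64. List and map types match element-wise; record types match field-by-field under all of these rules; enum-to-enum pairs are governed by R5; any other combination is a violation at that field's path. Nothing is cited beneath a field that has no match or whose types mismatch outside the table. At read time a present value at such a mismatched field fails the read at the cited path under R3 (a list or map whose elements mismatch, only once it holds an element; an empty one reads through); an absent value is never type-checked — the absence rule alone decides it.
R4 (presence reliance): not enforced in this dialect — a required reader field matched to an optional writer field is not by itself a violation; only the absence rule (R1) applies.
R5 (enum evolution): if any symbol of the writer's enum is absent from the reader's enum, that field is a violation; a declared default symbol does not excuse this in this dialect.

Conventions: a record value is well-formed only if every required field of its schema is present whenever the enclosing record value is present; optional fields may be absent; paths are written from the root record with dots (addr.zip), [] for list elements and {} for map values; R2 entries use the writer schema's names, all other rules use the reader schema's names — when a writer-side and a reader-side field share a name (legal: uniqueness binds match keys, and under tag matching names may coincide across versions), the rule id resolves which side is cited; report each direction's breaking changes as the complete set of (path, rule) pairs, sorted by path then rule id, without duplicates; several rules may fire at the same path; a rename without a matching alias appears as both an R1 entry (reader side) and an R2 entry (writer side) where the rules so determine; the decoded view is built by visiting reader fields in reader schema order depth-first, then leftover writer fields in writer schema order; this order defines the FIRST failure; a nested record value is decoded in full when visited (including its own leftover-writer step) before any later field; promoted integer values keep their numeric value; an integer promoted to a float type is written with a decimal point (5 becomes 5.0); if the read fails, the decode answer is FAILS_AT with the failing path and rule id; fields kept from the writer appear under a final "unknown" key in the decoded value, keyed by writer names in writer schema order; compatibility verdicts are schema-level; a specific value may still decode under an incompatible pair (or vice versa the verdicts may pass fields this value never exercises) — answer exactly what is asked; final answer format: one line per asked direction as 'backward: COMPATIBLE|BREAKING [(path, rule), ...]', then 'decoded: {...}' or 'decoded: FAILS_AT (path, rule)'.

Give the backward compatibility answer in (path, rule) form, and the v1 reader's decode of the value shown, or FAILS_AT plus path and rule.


in User below, arrows point writer -> reader
backward on User — v2 reading data written by v1:
  writer optional, Channel -> Channel: reader status maps from writer status
  writer required, list<int32> -> list<int32>: reader codes maps from writer codes
  street has no writer counterpart
  height has no writer counterpart
  writer required, float32 -> float32: reader rating maps from writer rating
  writer optional, int64 -> int64: reader quantity maps from writer attempts
  writer required, string -> int32: reader owner maps from writer owner
  violation R1 at height
  violation R3 at owner
  violation R5 at status
  => 3 violation(s): backward is BREAKING for User
decode walk for User under reader schema v1:
  status := "MID" (absent -> default)
  codes := []
  rating := 0.25
  attempts := 1 (from writer quantity)
  read fails at owner under R3
  => FAILS_AT (owner, R3)
the rest of the User diff is inert for this question:
  renamed field attempts to quantity in record User -> triggers nothing under User's printed rules — same verdict
  added field street to record User: optional string, tag 1 (in v2 it sits immediately before rating) -> triggers nothing under User's printed rules — same verdict

backward: BREAKING [(height, R1), (owner, R3), (status, R5)]; decoded: FAILS_AT (owner, R3)


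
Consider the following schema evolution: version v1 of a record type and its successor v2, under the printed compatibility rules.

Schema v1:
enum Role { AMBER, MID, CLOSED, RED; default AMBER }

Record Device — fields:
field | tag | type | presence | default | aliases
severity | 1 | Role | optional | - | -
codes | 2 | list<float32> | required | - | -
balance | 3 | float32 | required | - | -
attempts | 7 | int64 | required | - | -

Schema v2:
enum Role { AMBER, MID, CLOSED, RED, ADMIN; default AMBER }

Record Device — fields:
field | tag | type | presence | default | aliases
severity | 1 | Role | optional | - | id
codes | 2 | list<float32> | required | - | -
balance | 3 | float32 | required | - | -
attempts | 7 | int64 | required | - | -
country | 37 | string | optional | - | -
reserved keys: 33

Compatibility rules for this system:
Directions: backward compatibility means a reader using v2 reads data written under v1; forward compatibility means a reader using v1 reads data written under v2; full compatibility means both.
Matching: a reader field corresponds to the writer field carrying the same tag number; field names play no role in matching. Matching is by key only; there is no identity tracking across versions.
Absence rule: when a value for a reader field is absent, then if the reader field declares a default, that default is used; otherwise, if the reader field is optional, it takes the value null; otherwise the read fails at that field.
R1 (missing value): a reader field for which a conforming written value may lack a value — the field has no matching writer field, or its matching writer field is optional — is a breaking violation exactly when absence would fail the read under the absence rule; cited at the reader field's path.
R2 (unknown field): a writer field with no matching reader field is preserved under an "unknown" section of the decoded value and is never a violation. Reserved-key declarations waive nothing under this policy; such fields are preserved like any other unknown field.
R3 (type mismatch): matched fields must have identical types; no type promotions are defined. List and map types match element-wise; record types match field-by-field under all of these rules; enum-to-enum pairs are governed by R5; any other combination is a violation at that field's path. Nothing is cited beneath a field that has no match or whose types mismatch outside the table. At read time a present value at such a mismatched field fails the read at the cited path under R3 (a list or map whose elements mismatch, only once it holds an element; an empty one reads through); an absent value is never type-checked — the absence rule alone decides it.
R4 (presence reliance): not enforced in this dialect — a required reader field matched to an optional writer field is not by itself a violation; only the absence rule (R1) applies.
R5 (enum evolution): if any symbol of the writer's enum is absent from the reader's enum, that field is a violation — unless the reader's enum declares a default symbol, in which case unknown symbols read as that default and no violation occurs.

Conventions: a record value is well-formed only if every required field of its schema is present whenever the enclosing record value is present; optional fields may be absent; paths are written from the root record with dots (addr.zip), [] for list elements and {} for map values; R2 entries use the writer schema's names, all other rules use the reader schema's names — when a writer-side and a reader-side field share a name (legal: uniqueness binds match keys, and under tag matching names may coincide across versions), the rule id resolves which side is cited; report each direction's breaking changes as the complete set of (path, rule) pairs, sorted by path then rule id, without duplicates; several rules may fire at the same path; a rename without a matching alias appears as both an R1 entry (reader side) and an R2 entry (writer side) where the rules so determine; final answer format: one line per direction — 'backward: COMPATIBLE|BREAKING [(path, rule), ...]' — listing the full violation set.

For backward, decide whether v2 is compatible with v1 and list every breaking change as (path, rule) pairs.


each type pair in Device: writer, then reader
backward on Device — v2 reading data written by v1:
  severity: paired with writer severity (Role -> Role; writer optional)
  codes: paired with writer codes (list<float32> -> list<float32>; writer required)
  balance: paired with writer balance (float32 -> float32; writer required)
  attempts: paired with writer attempts (int64 -> int64; writer required)
  country: no writer match
  => backward: COMPATIBLE
checking off the Device differences that do not matter here:
  enum Role (field severity in record Device): symbol ADMIN added -> fires no rule on Device, leaving the asked answer as it is
  added field country to record Device: optional string, tag 37 (in v2 it sits last) -> fires no rule on Device, leaving the asked answer as it is

backward: COMPATIBLE []


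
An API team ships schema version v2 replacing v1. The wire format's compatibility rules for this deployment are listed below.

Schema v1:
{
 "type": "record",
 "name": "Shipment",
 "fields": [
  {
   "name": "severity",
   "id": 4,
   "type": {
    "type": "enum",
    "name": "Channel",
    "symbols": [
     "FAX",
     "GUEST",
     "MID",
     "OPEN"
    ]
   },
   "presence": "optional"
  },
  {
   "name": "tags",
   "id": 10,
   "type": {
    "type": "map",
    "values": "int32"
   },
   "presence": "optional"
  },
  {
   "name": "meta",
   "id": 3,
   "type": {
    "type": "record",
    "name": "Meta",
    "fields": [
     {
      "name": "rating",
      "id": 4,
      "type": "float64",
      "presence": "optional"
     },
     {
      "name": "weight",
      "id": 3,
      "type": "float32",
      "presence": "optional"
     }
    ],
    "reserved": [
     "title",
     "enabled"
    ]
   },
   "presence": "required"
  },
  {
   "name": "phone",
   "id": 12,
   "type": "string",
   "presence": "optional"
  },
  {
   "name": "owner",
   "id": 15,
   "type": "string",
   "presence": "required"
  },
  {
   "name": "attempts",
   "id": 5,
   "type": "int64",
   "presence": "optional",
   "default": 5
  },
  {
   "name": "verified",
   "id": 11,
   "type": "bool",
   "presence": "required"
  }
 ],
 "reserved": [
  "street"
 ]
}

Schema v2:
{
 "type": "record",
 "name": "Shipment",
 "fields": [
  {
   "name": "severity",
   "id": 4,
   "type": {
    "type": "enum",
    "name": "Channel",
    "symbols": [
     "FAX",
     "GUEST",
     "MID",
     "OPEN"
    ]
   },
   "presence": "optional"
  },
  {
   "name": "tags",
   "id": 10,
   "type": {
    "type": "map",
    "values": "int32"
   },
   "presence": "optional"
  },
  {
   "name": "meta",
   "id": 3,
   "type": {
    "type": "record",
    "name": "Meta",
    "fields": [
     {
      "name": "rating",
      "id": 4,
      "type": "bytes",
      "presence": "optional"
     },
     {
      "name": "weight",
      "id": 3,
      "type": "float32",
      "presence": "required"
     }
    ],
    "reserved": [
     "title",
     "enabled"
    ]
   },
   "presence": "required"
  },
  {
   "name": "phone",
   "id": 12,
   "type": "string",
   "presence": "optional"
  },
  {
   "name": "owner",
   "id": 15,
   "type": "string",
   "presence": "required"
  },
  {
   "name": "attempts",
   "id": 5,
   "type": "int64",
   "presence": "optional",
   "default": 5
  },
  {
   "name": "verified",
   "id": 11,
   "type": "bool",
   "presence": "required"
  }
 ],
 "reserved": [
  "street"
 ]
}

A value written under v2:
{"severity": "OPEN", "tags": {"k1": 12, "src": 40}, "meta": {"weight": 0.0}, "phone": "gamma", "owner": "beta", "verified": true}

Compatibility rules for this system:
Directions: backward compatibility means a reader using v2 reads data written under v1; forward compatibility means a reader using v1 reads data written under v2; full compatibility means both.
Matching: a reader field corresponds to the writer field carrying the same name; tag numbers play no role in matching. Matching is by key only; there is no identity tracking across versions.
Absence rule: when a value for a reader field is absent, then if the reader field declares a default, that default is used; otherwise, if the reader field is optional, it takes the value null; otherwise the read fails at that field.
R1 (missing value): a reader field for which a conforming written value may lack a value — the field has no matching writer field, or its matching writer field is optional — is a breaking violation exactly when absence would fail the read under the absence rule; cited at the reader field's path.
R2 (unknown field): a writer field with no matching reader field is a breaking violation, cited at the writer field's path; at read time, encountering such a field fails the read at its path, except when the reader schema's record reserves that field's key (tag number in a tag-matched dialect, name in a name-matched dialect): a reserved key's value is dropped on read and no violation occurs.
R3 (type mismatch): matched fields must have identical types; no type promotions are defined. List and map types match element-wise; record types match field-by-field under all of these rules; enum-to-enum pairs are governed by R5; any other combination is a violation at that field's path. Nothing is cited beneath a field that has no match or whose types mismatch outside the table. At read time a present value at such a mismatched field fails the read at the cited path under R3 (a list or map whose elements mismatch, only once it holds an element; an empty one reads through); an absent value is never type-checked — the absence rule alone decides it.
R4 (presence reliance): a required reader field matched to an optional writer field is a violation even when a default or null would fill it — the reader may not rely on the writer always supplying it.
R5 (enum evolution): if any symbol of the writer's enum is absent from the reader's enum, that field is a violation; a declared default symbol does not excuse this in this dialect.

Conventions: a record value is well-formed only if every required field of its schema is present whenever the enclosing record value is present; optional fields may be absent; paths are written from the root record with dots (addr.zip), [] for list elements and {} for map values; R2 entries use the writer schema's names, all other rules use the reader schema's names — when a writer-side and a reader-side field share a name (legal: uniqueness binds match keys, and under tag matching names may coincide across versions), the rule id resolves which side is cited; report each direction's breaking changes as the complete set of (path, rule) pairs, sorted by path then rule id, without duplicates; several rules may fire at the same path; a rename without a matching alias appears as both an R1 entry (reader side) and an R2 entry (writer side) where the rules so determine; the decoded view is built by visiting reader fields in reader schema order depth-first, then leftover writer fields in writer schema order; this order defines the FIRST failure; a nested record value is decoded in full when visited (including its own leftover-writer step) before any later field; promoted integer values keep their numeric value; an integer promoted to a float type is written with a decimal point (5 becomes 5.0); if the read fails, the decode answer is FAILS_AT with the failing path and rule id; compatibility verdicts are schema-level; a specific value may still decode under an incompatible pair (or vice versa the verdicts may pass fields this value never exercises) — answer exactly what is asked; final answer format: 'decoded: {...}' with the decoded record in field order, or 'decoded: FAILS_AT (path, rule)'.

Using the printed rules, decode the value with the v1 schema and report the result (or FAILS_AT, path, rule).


the writer's type comes first in each Shipment pair
migrating the Shipment value to v1:
  severity := "OPEN"
  tags := {"k1": 12, "src": 40}
  meta.rating := null (not supplied -> null)
  meta.weight := 0.0
  phone := "gamma"
  owner := "beta"
  attempts := 5 (no value, default fills)
  verified := true
  => decoded: {"severity": "OPEN", "tags": {"k1": 12, "src": 40}, "meta": {"rating": null, "weight": 0.0}, "phone": "gamma", "owner": "beta", "attempts": 5, "verified": true}
the other Shipment changes do not affect what is asked:
  field weight in record Meta: optional changed to required -> shifts the Shipment verdicts, not this decode
  field rating in record Meta: type float64 changed to bytes -> shifts the Shipment verdicts, not this decode

decoded: {"severity": "OPEN", "tags": {"k1": 12, "src": 40}, "meta": {"rating": null, "weight": 0.0}, "phone": "gamma", "owner": "beta", "attempts": 5, "verified": true}


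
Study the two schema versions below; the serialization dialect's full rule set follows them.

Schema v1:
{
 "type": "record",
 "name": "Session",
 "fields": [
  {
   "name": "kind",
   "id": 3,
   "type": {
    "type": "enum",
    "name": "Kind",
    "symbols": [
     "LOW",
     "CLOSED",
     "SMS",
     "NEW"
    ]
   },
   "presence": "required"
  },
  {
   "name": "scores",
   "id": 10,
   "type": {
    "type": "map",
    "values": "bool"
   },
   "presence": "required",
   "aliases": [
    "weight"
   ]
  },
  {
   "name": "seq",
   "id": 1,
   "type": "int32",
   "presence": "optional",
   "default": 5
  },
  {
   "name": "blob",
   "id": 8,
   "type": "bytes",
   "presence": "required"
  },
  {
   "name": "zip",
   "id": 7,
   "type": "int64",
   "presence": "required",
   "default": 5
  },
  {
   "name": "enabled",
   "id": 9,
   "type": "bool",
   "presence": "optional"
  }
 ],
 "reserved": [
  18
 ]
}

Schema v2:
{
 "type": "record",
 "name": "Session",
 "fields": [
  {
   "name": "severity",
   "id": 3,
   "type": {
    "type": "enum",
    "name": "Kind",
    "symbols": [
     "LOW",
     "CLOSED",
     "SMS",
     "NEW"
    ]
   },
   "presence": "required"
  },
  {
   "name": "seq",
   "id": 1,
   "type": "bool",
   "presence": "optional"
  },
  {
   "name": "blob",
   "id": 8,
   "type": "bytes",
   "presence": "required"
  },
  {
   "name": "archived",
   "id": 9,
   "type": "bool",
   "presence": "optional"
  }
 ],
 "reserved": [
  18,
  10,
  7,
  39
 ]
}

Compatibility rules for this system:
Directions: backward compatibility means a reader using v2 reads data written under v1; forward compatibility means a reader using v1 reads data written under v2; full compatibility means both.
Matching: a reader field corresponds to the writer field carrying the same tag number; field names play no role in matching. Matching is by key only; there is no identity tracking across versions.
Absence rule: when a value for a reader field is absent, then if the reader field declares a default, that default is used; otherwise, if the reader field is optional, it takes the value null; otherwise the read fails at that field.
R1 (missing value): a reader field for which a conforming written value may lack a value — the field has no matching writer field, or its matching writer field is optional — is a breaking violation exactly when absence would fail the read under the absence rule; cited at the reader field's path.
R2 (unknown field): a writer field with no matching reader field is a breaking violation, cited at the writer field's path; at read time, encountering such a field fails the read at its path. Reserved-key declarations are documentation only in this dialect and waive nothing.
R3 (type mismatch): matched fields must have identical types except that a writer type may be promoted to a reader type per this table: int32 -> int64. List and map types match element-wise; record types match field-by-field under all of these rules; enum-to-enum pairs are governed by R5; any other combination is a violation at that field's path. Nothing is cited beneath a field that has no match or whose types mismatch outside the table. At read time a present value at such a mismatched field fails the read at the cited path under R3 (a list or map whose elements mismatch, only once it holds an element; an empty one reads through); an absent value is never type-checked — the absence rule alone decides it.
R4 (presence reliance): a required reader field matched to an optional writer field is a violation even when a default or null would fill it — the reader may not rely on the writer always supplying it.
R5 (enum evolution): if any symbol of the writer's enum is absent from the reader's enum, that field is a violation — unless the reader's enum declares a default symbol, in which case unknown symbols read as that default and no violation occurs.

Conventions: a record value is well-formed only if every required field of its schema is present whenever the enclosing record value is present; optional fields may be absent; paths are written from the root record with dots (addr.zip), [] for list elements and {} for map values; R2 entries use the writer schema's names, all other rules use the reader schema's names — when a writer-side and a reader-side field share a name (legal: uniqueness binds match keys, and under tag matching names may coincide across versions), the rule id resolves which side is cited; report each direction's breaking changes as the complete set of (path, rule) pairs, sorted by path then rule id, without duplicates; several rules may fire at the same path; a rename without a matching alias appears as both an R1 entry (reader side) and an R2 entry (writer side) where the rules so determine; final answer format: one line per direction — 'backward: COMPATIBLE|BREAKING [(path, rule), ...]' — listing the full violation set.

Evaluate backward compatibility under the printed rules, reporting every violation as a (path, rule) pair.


backward: BREAKING [(scores, R2), (seq, R3), (zip, R2)]

in Session below, arrows point writer -> reader
backward analysis of Session with v2 as reader and v1 as writer:
  severity <- kind (Kind -> Kind, writer required)
  seq <- seq (int32 -> bool, writer optional)
  blob <- blob (bytes -> bytes, writer required)
  archived <- enabled (bool -> bool, writer optional)
  scores (writer side), unknown to reader
  zip (writer side), unknown to reader
  R2 fires at scores
  R3 fires at seq
  R2 fires at zip
  => backward: BREAKING (3)
ruling out the remaining Session differences:
  renamed field kind to severity in record Session -> no rule fires on it in Session's dialect; the asked verdict holds
  renamed field enabled to archived in record Session -> no rule fires on it in Session's dialect; the asked verdict holds


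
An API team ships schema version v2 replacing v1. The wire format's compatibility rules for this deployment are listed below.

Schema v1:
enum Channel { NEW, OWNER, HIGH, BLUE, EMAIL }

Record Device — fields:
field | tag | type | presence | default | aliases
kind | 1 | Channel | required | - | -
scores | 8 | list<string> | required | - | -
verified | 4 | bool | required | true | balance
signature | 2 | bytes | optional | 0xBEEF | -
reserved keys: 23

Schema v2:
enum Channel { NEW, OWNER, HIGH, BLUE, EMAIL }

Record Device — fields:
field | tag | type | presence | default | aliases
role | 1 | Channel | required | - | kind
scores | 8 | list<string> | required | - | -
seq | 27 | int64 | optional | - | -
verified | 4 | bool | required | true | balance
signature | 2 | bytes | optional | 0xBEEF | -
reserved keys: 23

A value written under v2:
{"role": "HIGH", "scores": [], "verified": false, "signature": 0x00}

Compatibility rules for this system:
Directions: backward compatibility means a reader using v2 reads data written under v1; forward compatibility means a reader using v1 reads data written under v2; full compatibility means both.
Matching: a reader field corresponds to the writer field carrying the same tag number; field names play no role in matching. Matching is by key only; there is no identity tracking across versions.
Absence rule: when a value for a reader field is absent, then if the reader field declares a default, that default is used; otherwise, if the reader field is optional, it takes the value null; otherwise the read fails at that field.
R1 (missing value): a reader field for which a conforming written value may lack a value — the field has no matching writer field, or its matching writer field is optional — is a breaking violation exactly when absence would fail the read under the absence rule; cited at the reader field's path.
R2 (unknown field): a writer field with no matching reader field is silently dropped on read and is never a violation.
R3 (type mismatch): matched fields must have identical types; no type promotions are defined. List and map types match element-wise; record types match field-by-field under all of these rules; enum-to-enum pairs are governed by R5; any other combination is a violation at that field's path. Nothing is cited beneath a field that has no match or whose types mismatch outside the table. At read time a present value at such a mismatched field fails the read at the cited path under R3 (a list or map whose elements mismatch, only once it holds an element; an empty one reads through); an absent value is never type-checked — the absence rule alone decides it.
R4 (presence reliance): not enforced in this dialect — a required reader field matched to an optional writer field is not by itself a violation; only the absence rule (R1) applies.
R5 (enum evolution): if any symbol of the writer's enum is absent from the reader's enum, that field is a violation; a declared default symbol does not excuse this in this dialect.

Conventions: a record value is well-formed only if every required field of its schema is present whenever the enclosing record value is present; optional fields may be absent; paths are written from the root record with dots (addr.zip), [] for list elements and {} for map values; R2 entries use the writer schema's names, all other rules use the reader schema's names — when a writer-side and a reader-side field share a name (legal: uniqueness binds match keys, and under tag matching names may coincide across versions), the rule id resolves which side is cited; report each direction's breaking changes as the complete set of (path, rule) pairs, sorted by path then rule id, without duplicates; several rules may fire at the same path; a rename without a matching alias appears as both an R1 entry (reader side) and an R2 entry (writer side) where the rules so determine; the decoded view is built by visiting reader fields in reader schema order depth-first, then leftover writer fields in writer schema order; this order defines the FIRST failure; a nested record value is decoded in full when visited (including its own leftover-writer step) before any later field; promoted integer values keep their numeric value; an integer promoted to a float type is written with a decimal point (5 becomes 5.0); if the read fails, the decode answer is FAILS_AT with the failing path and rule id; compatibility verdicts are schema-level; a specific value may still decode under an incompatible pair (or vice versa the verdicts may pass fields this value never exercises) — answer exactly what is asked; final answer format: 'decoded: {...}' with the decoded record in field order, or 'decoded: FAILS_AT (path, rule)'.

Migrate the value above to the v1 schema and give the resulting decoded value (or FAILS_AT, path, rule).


decoded: {"kind": "HIGH", "scores": [], "verified": false, "signature": 0x00}

arrows below run writer -> reader for Device
decode walk for Device under reader schema v1:
  kind := "HIGH" (from writer role)
  scores := []
  verified := false
  signature := 0x00
  => decoded: {"kind": "HIGH", "scores": [], "verified": false, "signature": 0x00}
diffs on Device not affecting the asked answer:
  renamed field kind to role in record Device (alias kind declared on the renamed field) -> fires no rule on Device under this dialect and leaves the result unchanged
  added field seq to record Device: optional int64, tag 27 (in v2 it sits immediately before verified) -> fires no rule on Device under this dialect and leaves the result unchanged


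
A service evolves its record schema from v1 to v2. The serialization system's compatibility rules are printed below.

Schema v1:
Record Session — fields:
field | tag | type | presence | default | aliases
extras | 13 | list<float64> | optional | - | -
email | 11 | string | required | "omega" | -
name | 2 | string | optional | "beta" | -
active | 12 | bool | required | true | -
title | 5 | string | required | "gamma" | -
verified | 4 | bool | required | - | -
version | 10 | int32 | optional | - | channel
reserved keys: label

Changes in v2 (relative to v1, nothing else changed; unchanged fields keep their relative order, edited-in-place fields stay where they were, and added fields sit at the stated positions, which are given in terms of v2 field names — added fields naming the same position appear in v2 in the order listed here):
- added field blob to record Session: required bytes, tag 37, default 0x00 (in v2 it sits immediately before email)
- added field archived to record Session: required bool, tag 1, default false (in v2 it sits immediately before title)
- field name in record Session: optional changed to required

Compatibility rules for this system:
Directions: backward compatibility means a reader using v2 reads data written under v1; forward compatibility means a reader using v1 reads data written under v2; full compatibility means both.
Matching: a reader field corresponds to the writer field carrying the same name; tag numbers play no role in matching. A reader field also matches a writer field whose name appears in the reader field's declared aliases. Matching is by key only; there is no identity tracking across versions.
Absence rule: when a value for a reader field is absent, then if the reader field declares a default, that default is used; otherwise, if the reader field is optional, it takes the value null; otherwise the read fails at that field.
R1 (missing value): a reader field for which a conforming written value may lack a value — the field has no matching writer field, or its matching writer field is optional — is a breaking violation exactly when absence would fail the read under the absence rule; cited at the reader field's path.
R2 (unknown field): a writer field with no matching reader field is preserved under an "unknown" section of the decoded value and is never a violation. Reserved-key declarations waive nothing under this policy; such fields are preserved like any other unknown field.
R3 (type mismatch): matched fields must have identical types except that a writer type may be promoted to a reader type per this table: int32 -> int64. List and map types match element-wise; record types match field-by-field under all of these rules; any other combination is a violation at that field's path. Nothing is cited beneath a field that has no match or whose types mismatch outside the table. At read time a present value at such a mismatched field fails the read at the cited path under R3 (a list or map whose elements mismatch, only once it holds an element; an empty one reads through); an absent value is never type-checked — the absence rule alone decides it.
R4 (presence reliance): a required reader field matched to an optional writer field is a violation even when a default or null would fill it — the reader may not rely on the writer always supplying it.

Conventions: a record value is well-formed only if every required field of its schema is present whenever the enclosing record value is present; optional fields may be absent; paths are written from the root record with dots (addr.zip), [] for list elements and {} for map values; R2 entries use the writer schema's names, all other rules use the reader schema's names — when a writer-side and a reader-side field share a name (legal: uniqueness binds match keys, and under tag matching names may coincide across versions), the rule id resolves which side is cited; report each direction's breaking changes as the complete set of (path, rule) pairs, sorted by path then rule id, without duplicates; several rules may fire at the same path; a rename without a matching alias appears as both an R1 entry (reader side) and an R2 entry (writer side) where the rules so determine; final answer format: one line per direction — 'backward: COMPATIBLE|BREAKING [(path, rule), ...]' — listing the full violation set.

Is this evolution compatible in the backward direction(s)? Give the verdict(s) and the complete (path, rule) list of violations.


backward: BREAKING [(name, R4)]

each type pair in Session: writer, then reader
backward pass over Session, reader schema v2, writer schema v1:
  extras: paired with writer extras (list<float64> -> list<float64>; writer optional)
  blob has no writer counterpart
  email: paired with writer email (string -> string; writer required)
  name: paired with writer name (string -> string; writer optional)
  active: paired with writer active (bool -> bool; writer required)
  archived has no writer counterpart
  title: paired with writer title (string -> string; writer required)
  verified: paired with writer verified (bool -> bool; writer required)
  version: paired with writer version (int32 -> int32; writer optional)
  violation R4 at name
  => backward verdict for Session: BREAKING, 1 violation(s)
the rest of the Session diff is inert for this question:
  added field blob to record Session: required bytes, tag 37, default 0x00 (in v2 it sits immediately before email) -> no rule fires on it in Session's dialect; the asked verdict holds
  added field archived to record Session: required bool, tag 1, default false (in v2 it sits immediately before title) -> no rule fires on it in Session's dialect; the asked verdict holds


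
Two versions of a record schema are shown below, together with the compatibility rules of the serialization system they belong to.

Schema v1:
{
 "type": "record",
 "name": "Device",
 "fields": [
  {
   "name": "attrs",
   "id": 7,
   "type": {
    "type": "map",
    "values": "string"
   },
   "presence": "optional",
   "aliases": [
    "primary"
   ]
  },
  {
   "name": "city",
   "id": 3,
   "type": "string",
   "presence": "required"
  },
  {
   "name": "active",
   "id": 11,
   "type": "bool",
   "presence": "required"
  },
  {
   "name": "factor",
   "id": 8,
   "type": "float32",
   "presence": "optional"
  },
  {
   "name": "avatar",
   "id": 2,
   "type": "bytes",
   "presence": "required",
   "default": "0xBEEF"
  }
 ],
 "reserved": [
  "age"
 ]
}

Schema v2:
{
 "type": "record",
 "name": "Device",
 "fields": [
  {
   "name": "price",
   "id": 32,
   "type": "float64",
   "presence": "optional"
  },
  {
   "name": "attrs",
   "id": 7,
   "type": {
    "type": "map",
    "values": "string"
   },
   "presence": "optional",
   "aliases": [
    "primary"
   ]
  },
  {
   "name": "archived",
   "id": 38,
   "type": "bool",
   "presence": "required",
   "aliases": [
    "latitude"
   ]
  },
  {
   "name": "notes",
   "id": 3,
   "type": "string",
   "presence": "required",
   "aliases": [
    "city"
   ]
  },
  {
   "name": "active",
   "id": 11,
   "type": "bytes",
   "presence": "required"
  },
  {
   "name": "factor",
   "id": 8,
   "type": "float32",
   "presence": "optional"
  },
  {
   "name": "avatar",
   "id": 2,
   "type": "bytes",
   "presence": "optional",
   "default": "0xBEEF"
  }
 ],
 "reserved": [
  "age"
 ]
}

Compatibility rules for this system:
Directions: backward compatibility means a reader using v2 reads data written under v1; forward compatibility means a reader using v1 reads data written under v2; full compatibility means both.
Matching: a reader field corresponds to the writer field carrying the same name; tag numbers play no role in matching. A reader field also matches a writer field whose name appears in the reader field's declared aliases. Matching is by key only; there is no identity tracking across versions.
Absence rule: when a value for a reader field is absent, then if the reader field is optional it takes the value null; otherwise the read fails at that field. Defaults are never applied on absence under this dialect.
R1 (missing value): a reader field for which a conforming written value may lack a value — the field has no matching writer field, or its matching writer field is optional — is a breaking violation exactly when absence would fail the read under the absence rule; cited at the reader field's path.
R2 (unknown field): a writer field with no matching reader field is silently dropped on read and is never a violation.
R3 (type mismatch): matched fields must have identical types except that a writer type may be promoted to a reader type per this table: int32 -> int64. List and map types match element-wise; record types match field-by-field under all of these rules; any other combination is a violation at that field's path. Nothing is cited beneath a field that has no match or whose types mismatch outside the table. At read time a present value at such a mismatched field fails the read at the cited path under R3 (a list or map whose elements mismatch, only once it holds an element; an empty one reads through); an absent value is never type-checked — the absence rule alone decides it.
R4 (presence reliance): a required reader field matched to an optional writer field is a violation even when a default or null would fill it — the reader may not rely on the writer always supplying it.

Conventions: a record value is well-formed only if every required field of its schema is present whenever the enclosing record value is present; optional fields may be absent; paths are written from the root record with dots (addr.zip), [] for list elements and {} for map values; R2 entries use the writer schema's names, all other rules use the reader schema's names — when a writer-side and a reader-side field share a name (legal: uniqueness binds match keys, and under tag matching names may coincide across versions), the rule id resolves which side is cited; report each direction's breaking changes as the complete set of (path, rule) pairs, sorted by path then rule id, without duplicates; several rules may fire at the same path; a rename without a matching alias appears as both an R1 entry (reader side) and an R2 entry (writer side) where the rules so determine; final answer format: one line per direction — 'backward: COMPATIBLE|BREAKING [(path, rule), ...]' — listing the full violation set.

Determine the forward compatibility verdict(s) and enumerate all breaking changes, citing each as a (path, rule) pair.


forward: BREAKING [(active, R3), (avatar, R1), (avatar, R4), (city, R1)]

arrows below run writer -> reader for Device
forward on Device — v1 reading data written by v2:
  map<string, string> -> map<string, string>, writer optional: attrs aligns to attrs
  no writer field matches reader city
  bytes -> bool, writer required: active aligns to active
  float32 -> float32, writer optional: factor aligns to factor
  bytes -> bytes, writer optional: avatar aligns to avatar
  leftover writer field: price
  leftover writer field: archived
  leftover writer field: notes
  rule R3 violated at active
  rule R1 violated at avatar
  rule R4 violated at avatar
  rule R1 violated at city
  => 4 violation(s): forward is BREAKING for Device
remaining Device differences; none change what is asked:
  added field price to record Device: optional float64, tag 32 (in v2 it sits immediately before attrs) -> fires no rule on Device, leaving the asked answer as it is
  added field archived to record Device: required bool, tag 38 (in v2 it sits immediately before notes) -> matters only for Device's backward compatibility — outside the asked direction
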